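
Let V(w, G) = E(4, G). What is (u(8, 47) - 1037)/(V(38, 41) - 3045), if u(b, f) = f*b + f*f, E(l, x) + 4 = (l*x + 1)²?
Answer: 387/6044 ≈ 0.064030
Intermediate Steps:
E(l, x) = -4 + (1 + l*x)² (E(l, x) = -4 + (l*x + 1)² = -4 + (1 + l*x)²)
u(b, f) = f² + b*f (u(b, f) = b*f + f² = f² + b*f)
V(w, G) = -4 + (1 + 4*G)²
(u(8, 47) - 1037)/(V(38, 41) - 3045) = (47*(8 + 47) - 1037)/((-4 + (1 + 4*41)²) - 3045) = (47*55 - 1037)/((-4 + (1 + 164)²) - 3045) = (2585 - 1037)/((-4 + 165²) - 3045) = 1548/((-4 + 27225) - 3045) = 1548/(27221 - 3045) = 1548/24176 = 1548*(1/24176) = 387/6044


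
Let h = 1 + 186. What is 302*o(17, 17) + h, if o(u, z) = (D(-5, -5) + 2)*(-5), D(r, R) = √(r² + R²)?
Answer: -2833 - 7550*√2 ≈ -13510.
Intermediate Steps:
D(r, R) = √(R² + r²)
h = 187
o(u, z) = -10 - 25*√2 (o(u, z) = (√((-5)² + (-5)²) + 2)*(-5) = (√(25 + 25) + 2)*(-5) = (√50 + 2)*(-5) = (5*√2 + 2)*(-5) = (2 + 5*√2)*(-5) = -10 - 25*√2)
302*o(17, 17) + h = 302*(-10 - 25*√2) + 187 = (-3020 - 7550*√2) + 187 = -2833 - 7550*√2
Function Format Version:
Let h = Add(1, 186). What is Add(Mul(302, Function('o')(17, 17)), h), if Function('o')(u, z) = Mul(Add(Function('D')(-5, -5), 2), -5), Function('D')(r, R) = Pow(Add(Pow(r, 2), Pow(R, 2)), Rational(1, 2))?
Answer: Add(-2833, Mul(-7550, Pow(2, Rational(1, 2)))) ≈ -13510.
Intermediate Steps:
Function('D')(r, R) = Pow(Add(Pow(R, 2), Pow(r, 2)), Rational(1, 2))
h = 187
Function('o')(u, z) = Add(-10, Mul(-25, Pow(2, Rational(1, 2)))) (Function('o')(u, z) = Mul(Add(Pow(Add(Pow(-5, 2), Pow(-5, 2)), Rational(1, 2)), 2), -5) = Mul(Add(Pow(Add(25, 25), Rational(1, 2)), 2), -5) = Mul(Add(Pow(50, Rational(1, 2)), 2), -5) = Mul(Add(Mul(5, Pow(2, Rational(1, 2))), 2), -5) = Mul(Add(2, Mul(5, Pow(2, Rational(1, 2)))), -5) = Add(-10, Mul(-25, Pow(2, Rational(1, 2)))))
Add(Mul(302, Function('o')(17, 17)), h) = Add(Mul(302, Add(-10, Mul(-25, Pow(2, Rational(1, 2))))), 187) = Add(Add(-3020, Mul(-7550, Pow(2, Rational(1, 2)))), 187) = Add(-2833, Mul(-7550, Pow(2, Rational(1, 2))))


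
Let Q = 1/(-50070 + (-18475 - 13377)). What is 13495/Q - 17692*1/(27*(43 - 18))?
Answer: -746237755942/675 ≈ -1.1055e+9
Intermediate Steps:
Q = -1/81922 (Q = 1/(-50070 - 31852) = 1/(-81922) = -1/81922 ≈ -1.2207e-5)
13495/Q - 17692*1/(27*(43 - 18)) = 13495/(-1/81922) - 17692*1/(27*(43 - 18)) = 13495*(-81922) - 17692/(25*27) = -1105537390 - 17692/675 = -746237755942/675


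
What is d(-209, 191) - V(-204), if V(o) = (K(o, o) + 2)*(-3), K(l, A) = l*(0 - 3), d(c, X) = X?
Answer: 2033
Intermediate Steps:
K(l, A) = -3*l (K(l, A) = l*(-3) = -3*l)
V(o) = -6 + 9*o (V(o) = (-3*o + 2)*(-3) = (2 - 3*o)*(-3) = -6 + 9*o)
d(-209, 191) - V(-204) = 191 - (-6 + 9*(-204)) = 191 - (-6 - 1836) = 191 - 1*(-1842) = 191 + 1842 = 2033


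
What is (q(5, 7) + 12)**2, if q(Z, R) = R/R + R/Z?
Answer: 5184/25 ≈ 207.36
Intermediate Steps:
q(Z, R) = 1 + R/Z
(q(5, 7) + 12)**2 = ((7 + 5)/5 + 12)**2 = ((1/5)*12 + 12)**2 = (12/5 + 12)**2 = (72/5)**2 = 5184/25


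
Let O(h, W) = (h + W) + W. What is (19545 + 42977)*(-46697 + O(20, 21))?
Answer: -2915713470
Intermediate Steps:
O(h, W) = h + 2*W (O(h, W) = (W + h) + W = h + 2*W)
(19545 + 42977)*(-46697 + O(20, 21)) = (19545 + 42977)*(-46697 + (20 + 2*21)) = 62522*(-46697 + (20 + 42)) = 62522*(-46697 + 62) = 62522*(-46635) = -2915713470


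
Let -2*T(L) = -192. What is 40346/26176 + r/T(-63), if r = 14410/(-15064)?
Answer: 452882263/295736448 ≈ 1.5314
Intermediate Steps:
r = -7205/7532 (r = 14410*(-1/15064) = -7205/7532 ≈ -0.95658)
T(L) = 96 (T(L) = -½*(-192) = 96)
40346/26176 + r/T(-63) = 40346/26176 - 7205/7532/96 = 40346*(1/26176) - 7205/7532*1/96 = 20173/13088 - 7205/723072 = 452882263/295736448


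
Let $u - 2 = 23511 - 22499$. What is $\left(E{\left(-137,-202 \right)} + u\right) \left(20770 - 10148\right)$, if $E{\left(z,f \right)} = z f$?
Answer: $304723936$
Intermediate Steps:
$u = 1014$ ($u = 2 + \left(23511 - 22499\right) = 2 + 1012 = 1014$)
$E{\left(z,f \right)} = f z$
$\left(E{\left(-137,-202 \right)} + u\right) \left(20770 - 10148\right) = \left(\left(-202\right) \left(-137\right) + 1014\right) \left(20770 - 10148\right) = \left(27674 + 1014\right) 10622 = 28688 \cdot 10622 = 304723936$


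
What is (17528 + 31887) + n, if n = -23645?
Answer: 25770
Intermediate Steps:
(17528 + 31887) + n = (17528 + 31887) - 23645 = 49415 - 23645 = 25770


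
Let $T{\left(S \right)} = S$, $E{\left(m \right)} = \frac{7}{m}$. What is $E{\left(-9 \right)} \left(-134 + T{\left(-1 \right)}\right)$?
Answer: $105$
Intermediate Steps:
$E{\left(-9 \right)} \left(-134 + T{\left(-1 \right)}\right) = \frac{7}{-9} \left(-134 - 1\right) = 7 \left(- \frac{1}{9}\right) \left(-135\right) = \left(- \frac{7}{9}\right) \left(-135\right) = 105$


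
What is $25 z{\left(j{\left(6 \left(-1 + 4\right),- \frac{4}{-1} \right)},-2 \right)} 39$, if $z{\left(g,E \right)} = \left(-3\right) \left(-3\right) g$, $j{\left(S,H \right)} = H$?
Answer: $35100$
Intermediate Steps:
$z{\left(g,E \right)} = 9 g$
$25 z{\left(j{\left(6 \left(-1 + 4\right),- \frac{4}{-1} \right)},-2 \right)} 39 = 25 \cdot 9 \left(- \frac{4}{-1}\right) 39 = 25 \cdot 9 \left(\left(-4\right) \left(-1\right)\right) 39 = 25 \cdot 9 \cdot 4 \cdot 39 = 25 \cdot 36 \cdot 39 = 900 \cdot 39 = 35100$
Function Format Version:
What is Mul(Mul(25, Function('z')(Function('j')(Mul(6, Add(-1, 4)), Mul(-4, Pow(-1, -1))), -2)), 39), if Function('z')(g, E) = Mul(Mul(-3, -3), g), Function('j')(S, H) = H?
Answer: 35100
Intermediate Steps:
Function('z')(g, E) = Mul(9, g)
Mul(Mul(25, Function('z')(Function('j')(Mul(6, Add(-1, 4)), Mul(-4, Pow(-1, -1))), -2)), 39) = Mul(Mul(25, Mul(9, Mul(-4, Pow(-1, -1)))), 39) = Mul(Mul(25, Mul(9, Mul(-4, -1))), 39) = Mul(Mul(25, Mul(9, 4)), 39) = Mul(Mul(25, 36), 39) = Mul(900, 39) = 35100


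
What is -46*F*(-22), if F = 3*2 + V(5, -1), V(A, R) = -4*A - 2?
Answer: -16192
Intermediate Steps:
V(A, R) = -2 - 4*A
F = -16 (F = 3*2 + (-2 - 4*5) = 6 + (-2 - 20) = 6 - 22 = -16)
-46*F*(-22) = -46*(-16)*(-22) = 736*(-22) = -16192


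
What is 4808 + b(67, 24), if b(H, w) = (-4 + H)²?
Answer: 8777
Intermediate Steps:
4808 + b(67, 24) = 4808 + (-4 + 67)² = 4808 + 63² = 4808 + 3969 = 8777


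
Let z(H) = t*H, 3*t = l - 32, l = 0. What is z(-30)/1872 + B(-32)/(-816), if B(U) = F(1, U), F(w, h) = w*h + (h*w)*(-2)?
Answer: 262/1989 ≈ 0.13172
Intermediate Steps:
F(w, h) = -h*w (F(w, h) = h*w - 2*h*w = -h*w)
t = -32/3 (t = (0 - 32)/3 = (1/3)*(-32) = -32/3 ≈ -10.667)
B(U) = -U (B(U) = -1*U*1 = -U)
z(H) = -32*H/3
z(-30)/1872 + B(-32)/(-816) = -32/3*(-30)/1872 - 1*(-32)/(-816) = 320*(1/1872) + 32*(-1/816) = 20/117 - 2/51 = 262/1989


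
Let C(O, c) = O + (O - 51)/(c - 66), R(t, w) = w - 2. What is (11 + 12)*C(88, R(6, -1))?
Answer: 6035/3 ≈ 2011.7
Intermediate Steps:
R(t, w) = -2 + w
C(O, c) = O + (-51 + O)/(-66 + c)
(11 + 12)*C(88, R(6, -1)) = (11 + 12)*((-51 - 65*88 + 88*(-2 - 1))/(-66 + (-2 - 1))) = 23*((-51 - 5720 + 88*(-3))/(-66 - 3)) = 23*((-51 - 5720 - 264)/(-69)) = 23*(-1/69*(-6035)) = 23*(6035/69) = 6035/3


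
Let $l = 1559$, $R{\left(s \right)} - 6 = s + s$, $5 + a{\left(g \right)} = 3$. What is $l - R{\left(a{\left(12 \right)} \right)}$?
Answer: $1557$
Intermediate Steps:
$a{\left(g \right)} = -2$ ($a{\left(g \right)} = -5 + 3 = -2$)
$R{\left(s \right)} = 6 + 2 s$ ($R{\left(s \right)} = 6 + \left(s + s\right) = 6 + 2 s$)
$l - R{\left(a{\left(12 \right)} \right)} = 1559 - \left(6 + 2 \left(-2\right)\right) = 1559 - \left(6 - 4\right) = 1559 - 2 = 1557$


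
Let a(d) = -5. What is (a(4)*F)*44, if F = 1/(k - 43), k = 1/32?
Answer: 128/25 ≈ 5.1200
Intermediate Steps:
k = 1/32 ≈ 0.031250
F = -32/1375 (F = 1/(1/32 - 43) = 1/(-1375/32) = -32/1375 ≈ -0.023273)
(a(4)*F)*44 = -5*(-32/1375)*44 = (32/275)*44 = 128/25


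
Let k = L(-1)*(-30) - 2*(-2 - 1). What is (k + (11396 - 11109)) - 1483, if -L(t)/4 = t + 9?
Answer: -230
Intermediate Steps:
L(t) = -36 - 4*t (L(t) = -4*(t + 9) = -4*(9 + t) = -36 - 4*t)
k = 966 (k = (-36 - 4*(-1))*(-30) - 2*(-2 - 1) = (-36 + 4)*(-30) - 2*(-3) = -32*(-30) + 6 = 960 + 6 = 966)
(k + (11396 - 11109)) - 1483 = (966 + (11396 - 11109)) - 1483 = (966 + 287) - 1483 = 1253 - 1483 = -230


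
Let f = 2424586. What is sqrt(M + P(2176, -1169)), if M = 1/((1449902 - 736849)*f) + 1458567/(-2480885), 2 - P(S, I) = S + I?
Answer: I*sqrt(1263517855230640435588193155821107630)/35447096494528730 ≈ 31.711*I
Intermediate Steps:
P(S, I) = 2 - I - S (P(S, I) = 2 - (S + I) = 2 - (I + S) = 2 + (-I - S) = 2 - I - S)
M = -229241426797102091/389918061439816030 (M = 1/((1449902 - 736849)*2424586) + 1458567/(-2480885) = (1/2424586)/713053 + 1458567*(-1/2480885) = (1/713053)*(1/2424586) - 132597/225535 = 1/1728858321058 - 132597/225535 = -229241426797102091/389918061439816030 ≈ -0.58792)
sqrt(M + P(2176, -1169)) = sqrt(-229241426797102091/389918061439816030 + (2 - 1*(-1169) - 1*2176)) = sqrt(-229241426797102091/389918061439816030 + (2 + 1169 - 2176)) = sqrt(-229241426797102091/389918061439816030 - 1005) = sqrt(-392096893173812212241/389918061439816030) = I*sqrt(1263517855230640435588193155821107630)/35447096494528730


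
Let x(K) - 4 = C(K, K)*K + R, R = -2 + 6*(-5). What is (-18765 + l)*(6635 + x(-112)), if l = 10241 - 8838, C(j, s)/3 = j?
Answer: -768077518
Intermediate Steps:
C(j, s) = 3*j
R = -32 (R = -2 - 30 = -32)
l = 1403
x(K) = -28 + 3*K² (x(K) = 4 + ((3*K)*K - 32) = 4 + (3*K² - 32) = 4 + (-32 + 3*K²) = -28 + 3*K²)
(-18765 + l)*(6635 + x(-112)) = (-18765 + 1403)*(6635 + (-28 + 3*(-112)²)) = -17362*(6635 + (-28 + 3*12544)) = -17362*(6635 + (-28 + 37632)) = -17362*(6635 + 37604) = -17362*44239 = -768077518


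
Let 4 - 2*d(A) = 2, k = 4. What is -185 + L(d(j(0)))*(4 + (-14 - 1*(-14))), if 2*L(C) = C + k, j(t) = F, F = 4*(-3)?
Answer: -175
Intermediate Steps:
F = -12
j(t) = -12
d(A) = 1 (d(A) = 2 - ½*2 = 2 - 1 = 1)
L(C) = 2 + C/2 (L(C) = (C + 4)/2 = (4 + C)/2 = 2 + C/2)
-185 + L(d(j(0)))*(4 + (-14 - 1*(-14))) = -185 + (2 + (½)*1)*(4 + (-14 - 1*(-14))) = -185 + (2 + ½)*(4 + (-14 + 14)) = -185 + 5*(4 + 0)/2 = -185 + (5/2)*4 = -185 + 10 = -175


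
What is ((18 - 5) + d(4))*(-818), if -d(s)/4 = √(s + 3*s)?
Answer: 2454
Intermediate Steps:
d(s) = -8*√s (d(s) = -4*√(s + 3*s) = -4*2*√s = -8*√s)
((18 - 5) + d(4))*(-818) = ((18 - 5) - 8*√4)*(-818) = (13 - 8*2)*(-818) = (13 - 16)*(-818) = -3*(-818) = 2454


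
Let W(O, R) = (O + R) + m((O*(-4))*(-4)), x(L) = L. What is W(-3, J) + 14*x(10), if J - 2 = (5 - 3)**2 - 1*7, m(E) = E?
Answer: 88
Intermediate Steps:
J = -1 (J = 2 + ((5 - 3)**2 - 1*7) = 2 + (2**2 - 7) = 2 + (4 - 7) = 2 - 3 = -1)
W(O, R) = R + 17*O (W(O, R) = (O + R) + (O*(-4))*(-4) = (O + R) - 4*O*(-4) = (O + R) + 16*O = R + 17*O)
W(-3, J) + 14*x(10) = (-1 + 17*(-3)) + 14*10 = (-1 - 51) + 140 = -52 + 140 = 88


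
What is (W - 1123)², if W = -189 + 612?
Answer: 490000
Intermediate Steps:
W = 423
(W - 1123)² = (423 - 1123)² = (-700)² = 490000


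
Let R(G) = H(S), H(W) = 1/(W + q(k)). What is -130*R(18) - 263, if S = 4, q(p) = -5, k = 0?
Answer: -133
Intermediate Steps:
H(W) = 1/(-5 + W) (H(W) = 1/(W - 5) = 1/(-5 + W))
R(G) = -1 (R(G) = 1/(-5 + 4) = 1/(-1) = -1)
-130*R(18) - 263 = -130*(-1) - 263 = 130 - 263 = -133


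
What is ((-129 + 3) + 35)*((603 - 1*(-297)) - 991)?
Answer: 8281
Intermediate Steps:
((-129 + 3) + 35)*((603 - 1*(-297)) - 991) = (-126 + 35)*((603 + 297) - 991) = -91*(900 - 991) = -91*(-91) = 8281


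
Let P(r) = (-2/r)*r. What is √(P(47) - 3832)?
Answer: 3*I*√426 ≈ 61.919*I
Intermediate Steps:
P(r) = -2
√(P(47) - 3832) = √(-2 - 3832) = √(-3834) = 3*I*√426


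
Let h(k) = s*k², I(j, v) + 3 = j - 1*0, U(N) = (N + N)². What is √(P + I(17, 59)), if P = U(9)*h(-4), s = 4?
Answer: 5*√830 ≈ 144.05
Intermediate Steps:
U(N) = 4*N² (U(N) = (2*N)² = 4*N²)
I(j, v) = -3 + j (I(j, v) = -3 + (j - 1*0) = -3 + (j + 0) = -3 + j)
h(k) = 4*k²
P = 20736 (P = (4*9²)*(4*(-4)²) = (4*81)*(4*16) = 324*64 = 20736)
√(P + I(17, 59)) = √(20736 + (-3 + 17)) = √(20736 + 14) = √20750 = 5*√830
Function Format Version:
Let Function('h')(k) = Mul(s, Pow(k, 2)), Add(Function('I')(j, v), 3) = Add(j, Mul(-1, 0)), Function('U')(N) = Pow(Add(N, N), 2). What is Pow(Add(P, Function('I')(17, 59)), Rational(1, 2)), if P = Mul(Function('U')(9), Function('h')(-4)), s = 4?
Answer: Mul(5, Pow(830, Rational(1, 2))) ≈ 144.05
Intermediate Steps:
Function('U')(N) = Mul(4, Pow(N, 2)) (Function('U')(N) = Pow(Mul(2, N), 2) = Mul(4, Pow(N, 2)))
Function('I')(j, v) = Add(-3, j) (Function('I')(j, v) = Add(-3, Add(j, Mul(-1, 0))) = Add(-3, Add(j, 0)) = Add(-3, j))
Function('h')(k) = Mul(4, Pow(k, 2))
P = 20736 (P = Mul(Mul(4, Pow(9, 2)), Mul(4, Pow(-4, 2))) = Mul(Mul(4, 81), Mul(4, 16)) = Mul(324, 64) = 20736)
Pow(Add(P, Function('I')(17, 59)), Rational(1, 2)) = Pow(Add(20736, Add(-3, 17)), Rational(1, 2)) = Pow(Add(20736, 14), Rational(1, 2)) = Pow(20750, Rational(1, 2)) = Mul(5, Pow(830, Rational(1, 2)))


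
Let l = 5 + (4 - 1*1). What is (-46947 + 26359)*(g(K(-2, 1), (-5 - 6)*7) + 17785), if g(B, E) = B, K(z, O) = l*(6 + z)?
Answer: -366816396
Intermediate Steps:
l = 8 (l = 5 + (4 - 1) = 5 + 3 = 8)
K(z, O) = 48 + 8*z (K(z, O) = 8*(6 + z) = 48 + 8*z)
(-46947 + 26359)*(g(K(-2, 1), (-5 - 6)*7) + 17785) = (-46947 + 26359)*((48 + 8*(-2)) + 17785) = -20588*((48 - 16) + 17785) = -20588*(32 + 17785) = -20588*17817 = -366816396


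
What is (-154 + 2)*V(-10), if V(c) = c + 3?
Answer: 1064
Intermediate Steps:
V(c) = 3 + c
(-154 + 2)*V(-10) = (-154 + 2)*(3 - 10) = -152*(-7) = 1064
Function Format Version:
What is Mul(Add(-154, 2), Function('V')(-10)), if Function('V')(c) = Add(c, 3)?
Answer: 1064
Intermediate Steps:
Function('V')(c) = Add(3, c)
Mul(Add(-154, 2), Function('V')(-10)) = Mul(Add(-154, 2), Add(3, -10)) = Mul(-152, -7) = 1064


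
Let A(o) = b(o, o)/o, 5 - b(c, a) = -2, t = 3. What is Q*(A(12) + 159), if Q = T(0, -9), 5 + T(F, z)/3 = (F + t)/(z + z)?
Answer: -59365/24 ≈ -2473.5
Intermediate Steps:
b(c, a) = 7 (b(c, a) = 5 - 1*(-2) = 5 + 2 = 7)
T(F, z) = -15 + 3*(3 + F)/(2*z) (T(F, z) = -15 + 3*((F + 3)/(z + z)) = -15 + 3*((3 + F)/((2*z))) = -15 + 3*((3 + F)*(1/(2*z))) = -15 + 3*((3 + F)/(2*z)) = -15 + 3*(3 + F)/(2*z))
Q = -31/2 (Q = (3/2)*(3 + 0 - 10*(-9))/(-9) = (3/2)*(-1/9)*(3 + 0 + 90) = (3/2)*(-1/9)*93 = -31/2 ≈ -15.500)
A(o) = 7/o
Q*(A(12) + 159) = -31*(7/12 + 159)/2 = -31/2*1915/12 = -59365/24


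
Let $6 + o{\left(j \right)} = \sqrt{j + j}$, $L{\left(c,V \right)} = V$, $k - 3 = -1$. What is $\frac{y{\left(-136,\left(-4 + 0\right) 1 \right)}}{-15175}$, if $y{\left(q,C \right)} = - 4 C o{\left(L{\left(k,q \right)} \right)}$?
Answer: $\frac{96}{15175} - \frac{64 i \sqrt{17}}{15175} \approx 0.0063262 - 0.017389 i$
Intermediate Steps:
$k = 2$ ($k = 3 - 1 = 2$)
$o{\left(j \right)} = -6 + \sqrt{2} \sqrt{j}$ ($o{\left(j \right)} = -6 + \sqrt{j + j} = -6 + \sqrt{2 j} = -6 + \sqrt{2} \sqrt{j}$)
$y{\left(q,C \right)} = - 4 C \left(-6 + \sqrt{2} \sqrt{q}\right)$
$\frac{y{\left(-136,\left(-4 + 0\right) 1 \right)}}{-15175} = \frac{4 \left(-4 + 0\right) 1 \left(6 - \sqrt{2} \sqrt{-136}\right)}{-15175} = 4 \left(\left(-4\right) 1\right) \left(6 - \sqrt{2} \cdot 2 i \sqrt{34}\right) \left(- \frac{1}{15175}\right) = 4 \left(-4\right) \left(6 - 4 i \sqrt{17}\right) \left(- \frac{1}{15175}\right) = \left(-96 + 64 i \sqrt{17}\right) \left(- \frac{1}{15175}\right) = \frac{96}{15175} - \frac{64 i \sqrt{17}}{15175}$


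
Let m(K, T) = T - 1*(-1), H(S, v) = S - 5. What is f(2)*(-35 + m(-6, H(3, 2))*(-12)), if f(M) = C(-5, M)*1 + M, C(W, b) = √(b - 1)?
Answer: -69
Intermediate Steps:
C(W, b) = √(-1 + b)
H(S, v) = -5 + S
m(K, T) = 1 + T (m(K, T) = T + 1 = 1 + T)
f(M) = M + √(-1 + M) (f(M) = √(-1 + M)*1 + M = √(-1 + M) + M = M + √(-1 + M))
f(2)*(-35 + m(-6, H(3, 2))*(-12)) = (2 + √(-1 + 2))*(-35 + (1 + (-5 + 3))*(-12)) = (2 + √1)*(-35 + (1 - 2)*(-12)) = (2 + 1)*(-35 - 1*(-12)) = 3*(-35 + 12) = 3*(-23) = -69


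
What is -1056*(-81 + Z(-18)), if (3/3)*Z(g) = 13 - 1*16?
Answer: 88704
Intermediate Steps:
Z(g) = -3 (Z(g) = 13 - 1*16 = 13 - 16 = -3)
-1056*(-81 + Z(-18)) = -1056*(-81 - 3) = -1056*(-84) = 88704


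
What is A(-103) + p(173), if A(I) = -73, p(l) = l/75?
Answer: -5302/75 ≈ -70.693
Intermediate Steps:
p(l) = l/75 (p(l) = l*(1/75) = l/75)
A(-103) + p(173) = -73 + (1/75)*173 = -73 + 173/75 = -5302/75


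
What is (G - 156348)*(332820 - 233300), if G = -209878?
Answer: -36446811520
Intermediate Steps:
(G - 156348)*(332820 - 233300) = (-209878 - 156348)*(332820 - 233300) = -366226*99520 = -36446811520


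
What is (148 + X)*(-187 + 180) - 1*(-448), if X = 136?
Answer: -1540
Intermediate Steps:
(148 + X)*(-187 + 180) - 1*(-448) = (148 + 136)*(-187 + 180) - 1*(-448) = 284*(-7) + 448 = -1988 + 448 = -1540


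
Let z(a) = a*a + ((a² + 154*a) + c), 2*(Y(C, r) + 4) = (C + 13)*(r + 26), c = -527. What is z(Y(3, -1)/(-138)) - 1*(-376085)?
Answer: 1787009498/4761 ≈ 3.7534e+5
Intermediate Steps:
Y(C, r) = -4 + (13 + C)*(26 + r)/2 (Y(C, r) = -4 + ((C + 13)*(r + 26))/2 = -4 + ((13 + C)*(26 + r))/2 = -4 + (13 + C)*(26 + r)/2)
z(a) = -527 + 2*a² + 154*a (z(a) = a*a + ((a² + 154*a) - 527) = a² + (-527 + a² + 154*a) = -527 + 2*a² + 154*a)
z(Y(3, -1)/(-138)) - 1*(-376085) = (-527 + 2*((165 + 13*3 + (13/2)*(-1) + (½)*3*(-1))/(-138))² + 154*((165 + 13*3 + (13/2)*(-1) + (½)*3*(-1))/(-138))) - 1*(-376085) = (-527 + 2*((165 + 39 - 13/2 - 3/2)*(-1/138))² + 154*((165 + 39 - 13/2 - 3/2)*(-1/138))) + 376085 = (-527 + 2*(196*(-1/138))² + 154*(196*(-1/138))) + 376085 = (-527 + 2*(-98/69)² + 154*(-98/69)) + 376085 = (-527 + 2*(9604/4761) - 15092/69) + 376085 = (-527 + 19208/4761 - 15092/69) + 376085 = -3531187/4761 + 376085 = 1787009498/4761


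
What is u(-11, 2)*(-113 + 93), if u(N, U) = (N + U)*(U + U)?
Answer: 720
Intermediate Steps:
u(N, U) = 2*U*(N + U) (u(N, U) = (N + U)*(2*U) = 2*U*(N + U))
u(-11, 2)*(-113 + 93) = (2*2*(-11 + 2))*(-113 + 93) = (2*2*(-9))*(-20) = -36*(-20) = 720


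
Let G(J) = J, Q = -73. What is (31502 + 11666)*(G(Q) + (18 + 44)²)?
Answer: 162786528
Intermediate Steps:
(31502 + 11666)*(G(Q) + (18 + 44)²) = (31502 + 11666)*(-73 + (18 + 44)²) = 43168*(-73 + 62²) = 43168*(-73 + 3844) = 43168*3771 = 162786528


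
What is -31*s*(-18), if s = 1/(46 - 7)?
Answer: 186/13 ≈ 14.308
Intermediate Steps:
s = 1/39 ≈ 0.025641
-31*s*(-18) = -31*1/39*(-18) = -31/39*(-18) = 186/13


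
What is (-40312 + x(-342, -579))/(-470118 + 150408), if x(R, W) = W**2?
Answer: -294929/319710 ≈ -0.92249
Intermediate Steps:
(-40312 + x(-342, -579))/(-470118 + 150408) = (-40312 + (-579)**2)/(-470118 + 150408) = (-40312 + 335241)/(-319710) = 294929*(-1/319710) = -294929/319710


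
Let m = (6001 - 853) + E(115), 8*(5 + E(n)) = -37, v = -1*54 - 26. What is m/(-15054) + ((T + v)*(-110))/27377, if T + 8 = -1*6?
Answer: 119880541/3297066864 ≈ 0.036360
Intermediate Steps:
v = -80 (v = -54 - 26 = -80)
E(n) = -77/8 (E(n) = -5 + (1/8)*(-37) = -5 - 37/8 = -77/8)
T = -14 (T = -8 - 1*6 = -8 - 6 = -14)
m = 41107/8 (m = (6001 - 853) - 77/8 = 5148 - 77/8 = 41107/8 ≈ 5138.4)
m/(-15054) + ((T + v)*(-110))/27377 = (41107/8)/(-15054) + ((-14 - 80)*(-110))/27377 = (41107/8)*(-1/15054) - 94*(-110)*(1/27377) = -41107/120432 + 10340*(1/27377) = -41107/120432 + 10340/27377 = 119880541/3297066864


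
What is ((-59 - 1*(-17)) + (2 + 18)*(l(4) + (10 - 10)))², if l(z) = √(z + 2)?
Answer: 4164 - 1680*√6 ≈ 48.857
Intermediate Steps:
l(z) = √(2 + z)
((-59 - 1*(-17)) + (2 + 18)*(l(4) + (10 - 10)))² = ((-59 - 1*(-17)) + (2 + 18)*(√(2 + 4) + (10 - 10)))² = ((-59 + 17) + 20*(√6 + 0))² = (-42 + 20*√6)²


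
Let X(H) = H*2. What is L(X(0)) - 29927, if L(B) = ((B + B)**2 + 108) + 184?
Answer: -29635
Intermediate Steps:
X(H) = 2*H
L(B) = 292 + 4*B**2 (L(B) = ((2*B)**2 + 108) + 184 = (4*B**2 + 108) + 184 = (108 + 4*B**2) + 184 = 292 + 4*B**2)
L(X(0)) - 29927 = (292 + 4*(2*0)**2) - 29927 = (292 + 4*0**2) - 29927 = (292 + 4*0) - 29927 = (292 + 0) - 29927 = 292 - 29927 = -29635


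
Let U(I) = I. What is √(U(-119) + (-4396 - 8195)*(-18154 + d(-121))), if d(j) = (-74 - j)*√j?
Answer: √(228576895 - 6509547*I) ≈ 15120.0 - 215.3*I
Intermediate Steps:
d(j) = √j*(-74 - j)
√(U(-119) + (-4396 - 8195)*(-18154 + d(-121))) = √(-119 + (-4396 - 8195)*(-18154 + √(-121)*(-74 - 1*(-121)))) = √(-119 - 12591*(-18154 + (11*I)*(-74 + 121))) = √(-119 - 12591*(-18154 + (11*I)*47)) = √(-119 - 12591*(-18154 + 517*I)) = √(-119 + (228577014 - 6509547*I)) = √(228576895 - 6509547*I)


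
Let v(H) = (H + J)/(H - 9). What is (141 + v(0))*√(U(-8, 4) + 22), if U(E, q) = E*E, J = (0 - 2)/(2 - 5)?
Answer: 3805*√86/27 ≈ 1306.9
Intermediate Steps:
J = ⅔ (J = -2/(-3) = -2*(-⅓) = ⅔ ≈ 0.66667)
U(E, q) = E²
v(H) = (⅔ + H)/(-9 + H) (v(H) = (H + ⅔)/(H - 9) = (⅔ + H)/(-9 + H))
(141 + v(0))*√(U(-8, 4) + 22) = (141 + (⅔ + 0)/(-9 + 0))*√((-8)² + 22) = (141 + (⅔)/(-9))*√(64 + 22) = (141 - ⅑*⅔)*√86 = (141 - 2/27)*√86 = 3805*√86/27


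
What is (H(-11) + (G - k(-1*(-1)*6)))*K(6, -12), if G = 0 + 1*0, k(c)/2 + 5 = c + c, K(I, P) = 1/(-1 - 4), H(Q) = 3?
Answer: 11/5 ≈ 2.2000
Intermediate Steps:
K(I, P) = -⅕ (K(I, P) = 1/(-5) = -⅕)
k(c) = -10 + 4*c (k(c) = -10 + 2*(c + c) = -10 + 2*(2*c) = -10 + 4*c)
G = 0 (G = 0 + 0 = 0)
(H(-11) + (G - k(-1*(-1)*6)))*K(6, -12) = (3 + (0 - (-10 + 4*(-1*(-1)*6))))*(-⅕) = (3 + (0 - (-10 + 4*(1*6))))*(-⅕) = (3 + (0 - (-10 + 4*6)))*(-⅕) = (3 + (0 - (-10 + 24)))*(-⅕) = (3 + (0 - 1*14))*(-⅕) = (3 + (0 - 14))*(-⅕) = (3 - 14)*(-⅕) = -11*(-⅕) = 11/5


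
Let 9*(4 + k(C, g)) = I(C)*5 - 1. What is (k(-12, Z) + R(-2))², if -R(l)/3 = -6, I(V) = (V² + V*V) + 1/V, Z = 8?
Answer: 352500625/11664 ≈ 30221.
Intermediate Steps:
I(V) = 1/V + 2*V² (I(V) = (V² + V²) + 1/V = 2*V² + 1/V = 1/V + 2*V²)
R(l) = 18 (R(l) = -3*(-6) = 18)
k(C, g) = -37/9 + 5*(1 + 2*C³)/(9*C) (k(C, g) = -4 + (((1 + 2*C³)/C)*5 - 1)/9 = -4 + (5*(1 + 2*C³)/C - 1)/9 = -4 + (-1 + 5*(1 + 2*C³)/C)/9 = -4 + (-⅑ + 5*(1 + 2*C³)/(9*C)) = -37/9 + 5*(1 + 2*C³)/(9*C))
(k(-12, Z) + R(-2))² = ((⅑)*(5 - 37*(-12) + 10*(-12)³)/(-12) + 18)² = ((⅑)*(-1/12)*(5 + 444 + 10*(-1728)) + 18)² = ((⅑)*(-1/12)*(5 + 444 - 17280) + 18)² = ((⅑)*(-1/12)*(-16831) + 18)² = (16831/108 + 18)² = (18775/108)² = 352500625/11664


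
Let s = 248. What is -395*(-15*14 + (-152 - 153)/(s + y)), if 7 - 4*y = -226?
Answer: 4083826/49 ≈ 83343.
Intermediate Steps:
y = 233/4 (y = 7/4 - ¼*(-226) = 7/4 + 113/2 = 233/4 ≈ 58.250)
-395*(-15*14 + (-152 - 153)/(s + y)) = -395*(-15*14 + (-152 - 153)/(248 + 233/4)) = -395*(-210 - 305/1225/4) = -395*(-210 - 305*4/1225) = -395*(-210 - 244/245) = -395*(-51694/245) = 4083826/49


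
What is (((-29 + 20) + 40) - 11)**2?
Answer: 400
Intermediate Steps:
(((-29 + 20) + 40) - 11)**2 = ((-9 + 40) - 11)**2 = (31 - 11)**2 = 20**2 = 400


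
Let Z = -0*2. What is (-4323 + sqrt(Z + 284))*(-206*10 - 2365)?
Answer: 19129275 - 8850*sqrt(71) ≈ 1.9055e+7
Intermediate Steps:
Z = 0 (Z = -125*0 = 0)
(-4323 + sqrt(Z + 284))*(-206*10 - 2365) = (-4323 + sqrt(0 + 284))*(-206*10 - 2365) = (-4323 + sqrt(284))*(-2060 - 2365) = (-4323 + 2*sqrt(71))*(-4425) = 19129275 - 8850*sqrt(71)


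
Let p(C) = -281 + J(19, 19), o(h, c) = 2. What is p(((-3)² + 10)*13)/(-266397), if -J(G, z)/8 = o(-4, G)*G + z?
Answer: 737/266397 ≈ 0.0027665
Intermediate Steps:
J(G, z) = -16*G - 8*z (J(G, z) = -8*(2*G + z) = -8*(z + 2*G) = -16*G - 8*z)
p(C) = -737 (p(C) = -281 + (-16*19 - 8*19) = -281 + (-304 - 152) = -281 - 456 = -737)
p(((-3)² + 10)*13)/(-266397) = -737/(-266397) = -737*(-1/266397) = 737/266397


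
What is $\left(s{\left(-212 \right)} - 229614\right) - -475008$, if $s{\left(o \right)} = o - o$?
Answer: $245394$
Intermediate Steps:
$s{\left(o \right)} = 0$
$\left(s{\left(-212 \right)} - 229614\right) - -475008 = \left(0 - 229614\right) - -475008 = -229614 + 475008 = 245394$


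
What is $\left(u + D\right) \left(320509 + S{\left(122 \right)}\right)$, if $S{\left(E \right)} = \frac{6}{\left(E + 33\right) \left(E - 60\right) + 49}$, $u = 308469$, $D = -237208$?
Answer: $\frac{220609549897057}{9659} \approx 2.284 \cdot 10^{10}$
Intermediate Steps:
$S{\left(E \right)} = \frac{6}{49 + \left(-60 + E\right) \left(33 + E\right)}$ ($S{\left(E \right)} = \frac{6}{\left(33 + E\right) \left(-60 + E\right) + 49} = \frac{6}{\left(-60 + E\right) \left(33 + E\right) + 49} = \frac{6}{49 + \left(-60 + E\right) \left(33 + E\right)}$)
$\left(u + D\right) \left(320509 + S{\left(122 \right)}\right) = \left(308469 - 237208\right) \left(320509 + \frac{6}{-1931 + 122^{2} - 3294}\right) = 71261 \left(320509 + \frac{6}{-1931 + 14884 - 3294}\right) = 71261 \left(320509 + \frac{6}{9659}\right) = 71261 \cdot \frac{3095796437}{9659} = \frac{220609549897057}{9659}$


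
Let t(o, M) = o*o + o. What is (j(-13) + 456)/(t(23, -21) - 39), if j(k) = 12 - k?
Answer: 481/513 ≈ 0.93762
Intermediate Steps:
t(o, M) = o + o**2 (t(o, M) = o**2 + o = o + o**2)
(j(-13) + 456)/(t(23, -21) - 39) = ((12 - 1*(-13)) + 456)/(23*(1 + 23) - 39) = ((12 + 13) + 456)/(23*24 - 39) = (25 + 456)/(552 - 39) = 481/513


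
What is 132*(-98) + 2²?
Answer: -12932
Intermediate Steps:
132*(-98) + 2² = -12936 + 4 = -12932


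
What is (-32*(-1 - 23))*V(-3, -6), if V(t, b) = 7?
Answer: 5376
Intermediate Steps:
(-32*(-1 - 23))*V(-3, -6) = -32*(-1 - 23)*7 = -32*(-24)*7 = 768*7 = 5376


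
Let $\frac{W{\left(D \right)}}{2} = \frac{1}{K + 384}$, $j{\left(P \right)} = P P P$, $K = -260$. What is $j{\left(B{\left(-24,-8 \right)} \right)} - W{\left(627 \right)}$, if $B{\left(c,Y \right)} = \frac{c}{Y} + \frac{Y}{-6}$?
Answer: $\frac{136187}{1674} \approx 81.354$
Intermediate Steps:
$B{\left(c,Y \right)} = - \frac{Y}{6} + \frac{c}{Y}$ ($B{\left(c,Y \right)} = \frac{c}{Y} + Y \left(- \frac{1}{6}\right) = \frac{c}{Y} - \frac{Y}{6} = - \frac{Y}{6} + \frac{c}{Y}$)
$j{\left(P \right)} = P^{3}$ ($j{\left(P \right)} = P^{2} P = P^{3}$)
$W{\left(D \right)} = \frac{1}{62}$ ($W{\left(D \right)} = \frac{2}{-260 + 384} = \frac{2}{124} = 2 \cdot \frac{1}{124} = \frac{1}{62}$)
$j{\left(B{\left(-24,-8 \right)} \right)} - W{\left(627 \right)} = \left(\left(- \frac{1}{6}\right) \left(-8\right) - \frac{24}{-8}\right)^{3} - \frac{1}{62} = \left(\frac{4}{3} - -3\right)^{3} - \frac{1}{62} = \left(\frac{4}{3} + 3\right)^{3} - \frac{1}{62} = \left(\frac{13}{3}\right)^{3} - \frac{1}{62} = \frac{2197}{27} - \frac{1}{62} = \frac{136187}{1674}$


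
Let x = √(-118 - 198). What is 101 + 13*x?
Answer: 101 + 26*I*√79 ≈ 101.0 + 231.09*I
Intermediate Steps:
x = 2*I*√79 (x = √(-316) = 2*I*√79 ≈ 17.776*I)
101 + 13*x = 101 + 13*(2*I*√79) = 101 + 26*I*√79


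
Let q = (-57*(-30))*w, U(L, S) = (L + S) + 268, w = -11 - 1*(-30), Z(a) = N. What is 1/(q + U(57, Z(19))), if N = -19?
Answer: 1/32796 ≈ 3.0492e-5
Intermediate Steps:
Z(a) = -19
w = 19 (w = -11 + 30 = 19)
U(L, S) = 268 + L + S
q = 32490 (q = -57*(-30)*19 = 1710*19 = 32490)
1/(q + U(57, Z(19))) = 1/(32490 + (268 + 57 - 19)) = 1/(32490 + 306) = 1/32796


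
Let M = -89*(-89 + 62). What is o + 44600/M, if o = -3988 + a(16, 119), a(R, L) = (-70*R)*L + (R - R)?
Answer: -329810404/2403 ≈ -1.3725e+5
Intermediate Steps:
M = 2403 (M = -89*(-27) = 2403)
a(R, L) = -70*L*R (a(R, L) = -70*L*R + 0 = -70*L*R)
o = -137268 (o = -3988 - 70*119*16 = -3988 - 133280 = -137268)
o + 44600/M = -137268 + 44600/2403 = -329810404/2403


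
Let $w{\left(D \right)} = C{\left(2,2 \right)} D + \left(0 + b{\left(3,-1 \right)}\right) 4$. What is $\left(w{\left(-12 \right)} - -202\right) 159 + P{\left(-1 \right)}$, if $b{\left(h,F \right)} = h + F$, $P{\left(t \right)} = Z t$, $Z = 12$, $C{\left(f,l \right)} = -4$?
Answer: $41010$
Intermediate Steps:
$P{\left(t \right)} = 12 t$
$b{\left(h,F \right)} = F + h$
$w{\left(D \right)} = 8 - 4 D$ ($w{\left(D \right)} = - 4 D + \left(0 + \left(-1 + 3\right)\right) 4 = - 4 D + \left(0 + 2\right) 4 = - 4 D + 2 \cdot 4 = - 4 D + 8 = 8 - 4 D$)
$\left(w{\left(-12 \right)} - -202\right) 159 + P{\left(-1 \right)} = \left(\left(8 - -48\right) - -202\right) 159 + 12 \left(-1\right) = \left(\left(8 + 48\right) + 202\right) 159 - 12 = \left(56 + 202\right) 159 - 12 = 258 \cdot 159 - 12 = 41022 - 12 = 41010$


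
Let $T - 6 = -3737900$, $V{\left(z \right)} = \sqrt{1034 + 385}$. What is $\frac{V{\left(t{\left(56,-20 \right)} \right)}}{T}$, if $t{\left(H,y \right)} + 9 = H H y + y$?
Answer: $- \frac{\sqrt{1419}}{3737894} \approx -1.0078 \cdot 10^{-5}$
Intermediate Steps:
$t{\left(H,y \right)} = -9 + y + y H^{2}$ ($t{\left(H,y \right)} = -9 + \left(H H y + y\right) = -9 + \left(H^{2} y + y\right) = -9 + \left(y H^{2} + y\right) = -9 + \left(y + y H^{2}\right) = -9 + y + y H^{2}$)
$V{\left(z \right)} = \sqrt{1419}$
$T = -3737894$ ($T = 6 - 3737900 = -3737894$)
$\frac{V{\left(t{\left(56,-20 \right)} \right)}}{T} = \frac{\sqrt{1419}}{-3737894} = \sqrt{1419} \left(- \frac{1}{3737894}\right) = - \frac{\sqrt{1419}}{3737894}$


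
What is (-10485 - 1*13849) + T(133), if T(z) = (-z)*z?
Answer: -42023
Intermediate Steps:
T(z) = -z**2
(-10485 - 1*13849) + T(133) = (-10485 - 1*13849) - 1*133**2 = (-10485 - 13849) - 1*17689 = -24334 - 17689 = -42023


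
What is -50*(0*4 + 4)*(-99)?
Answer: 19800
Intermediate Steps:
-50*(0*4 + 4)*(-99) = -50*(0 + 4)*(-99) = -50*4*(-99) = -200*(-99) = 19800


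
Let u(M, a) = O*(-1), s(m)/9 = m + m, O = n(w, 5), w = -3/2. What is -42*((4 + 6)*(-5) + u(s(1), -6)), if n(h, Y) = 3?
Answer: 2226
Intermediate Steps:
w = -3/2 (w = -3*½ = -3/2 ≈ -1.5000)
O = 3
s(m) = 18*m (s(m) = 9*(m + m) = 9*(2*m) = 18*m)
u(M, a) = -3 (u(M, a) = 3*(-1) = -3)
-42*((4 + 6)*(-5) + u(s(1), -6)) = -42*((4 + 6)*(-5) - 3) = -42*(10*(-5) - 3) = -42*(-50 - 3) = -42*(-53) = 2226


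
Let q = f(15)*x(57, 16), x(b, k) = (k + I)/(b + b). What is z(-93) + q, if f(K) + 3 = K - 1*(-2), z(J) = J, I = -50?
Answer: -5539/57 ≈ -97.175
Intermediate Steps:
x(b, k) = (-50 + k)/(2*b) (x(b, k) = (k - 50)/(b + b) = (-50 + k)/((2*b)) = (-50 + k)*(1/(2*b)) = (-50 + k)/(2*b))
f(K) = -1 + K (f(K) = -3 + (K - 1*(-2)) = -3 + (K + 2) = -3 + (2 + K) = -1 + K)
q = -238/57 (q = (-1 + 15)*((½)*(-50 + 16)/57) = 14*((½)*(1/57)*(-34)) = 14*(-17/57) = -238/57 ≈ -4.1754)
z(-93) + q = -93 - 238/57 = -5539/57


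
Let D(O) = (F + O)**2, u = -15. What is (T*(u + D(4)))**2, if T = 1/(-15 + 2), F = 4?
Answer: 2401/169 ≈ 14.207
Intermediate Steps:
T = -1/13 (T = 1/(-13) = -1/13 ≈ -0.076923)
D(O) = (4 + O)**2
(T*(u + D(4)))**2 = (-(-15 + (4 + 4)**2)/13)**2 = (-(-15 + 8**2)/13)**2 = (-(-15 + 64)/13)**2 = (-1/13*49)**2 = (-49/13)**2 = 2401/169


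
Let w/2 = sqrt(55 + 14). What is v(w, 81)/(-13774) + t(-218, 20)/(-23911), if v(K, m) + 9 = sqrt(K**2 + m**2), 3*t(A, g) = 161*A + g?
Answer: 483809969/988050342 - sqrt(6837)/13774 ≈ 0.48366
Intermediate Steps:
t(A, g) = g/3 + 161*A/3 (t(A, g) = (161*A + g)/3 = (g + 161*A)/3 = g/3 + 161*A/3)
w = 2*sqrt(69) (w = 2*sqrt(55 + 14) = 2*sqrt(69) ≈ 16.613)
v(K, m) = -9 + sqrt(K**2 + m**2)
v(w, 81)/(-13774) + t(-218, 20)/(-23911) = (-9 + sqrt((2*sqrt(69))**2 + 81**2))/(-13774) + ((1/3)*20 + (161/3)*(-218))/(-23911) = (-9 + sqrt(276 + 6561))*(-1/13774) + (20/3 - 35098/3)*(-1/23911) = (-9 + sqrt(6837))*(-1/13774) - 35078/3*(-1/23911) = (9/13774 - sqrt(6837)/13774) + 35078/71733 = 483809969/988050342 - sqrt(6837)/13774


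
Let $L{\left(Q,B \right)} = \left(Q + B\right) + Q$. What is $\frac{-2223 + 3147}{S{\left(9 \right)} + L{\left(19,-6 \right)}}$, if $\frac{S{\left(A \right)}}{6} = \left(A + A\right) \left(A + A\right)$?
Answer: $\frac{231}{494} \approx 0.46761$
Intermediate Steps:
$S{\left(A \right)} = 24 A^{2}$ ($S{\left(A \right)} = 6 \left(A + A\right) \left(A + A\right) = 6 \cdot 2 A 2 A = 6 \cdot 4 A^{2} = 24 A^{2}$)
$L{\left(Q,B \right)} = B + 2 Q$ ($L{\left(Q,B \right)} = \left(B + Q\right) + Q = B + 2 Q$)
$\frac{-2223 + 3147}{S{\left(9 \right)} + L{\left(19,-6 \right)}} = \frac{-2223 + 3147}{24 \cdot 9^{2} + \left(-6 + 2 \cdot 19\right)} = \frac{924}{24 \cdot 81 + \left(-6 + 38\right)} = \frac{924}{1944 + 32} = \frac{924}{1976} = 924 \cdot \frac{1}{1976} = \frac{231}{494}$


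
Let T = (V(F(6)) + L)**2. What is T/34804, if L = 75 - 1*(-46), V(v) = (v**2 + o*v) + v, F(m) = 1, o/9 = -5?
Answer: 1521/8701 ≈ 0.17481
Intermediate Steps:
o = -45 (o = 9*(-5) = -45)
V(v) = v**2 - 44*v (V(v) = (v**2 - 45*v) + v = v**2 - 44*v)
L = 121 (L = 75 + 46 = 121)
T = 6084 (T = (1*(-44 + 1) + 121)**2 = (1*(-43) + 121)**2 = (-43 + 121)**2 = 78**2 = 6084)
T/34804 = 6084/34804 = 6084*(1/34804) = 1521/8701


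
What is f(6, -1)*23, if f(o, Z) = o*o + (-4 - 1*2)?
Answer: 690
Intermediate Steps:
f(o, Z) = -6 + o² (f(o, Z) = o² + (-4 - 2) = o² - 6 = -6 + o²)
f(6, -1)*23 = (-6 + 6²)*23 = (-6 + 36)*23 = 30*23 = 690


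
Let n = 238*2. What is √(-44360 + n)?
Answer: 6*I*√1219 ≈ 209.49*I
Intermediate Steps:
n = 476
√(-44360 + n) = √(-44360 + 476) = √(-43884) = 6*I*√1219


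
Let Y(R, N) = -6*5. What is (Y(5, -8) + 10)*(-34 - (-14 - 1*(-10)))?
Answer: 600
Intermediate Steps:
Y(R, N) = -30
(Y(5, -8) + 10)*(-34 - (-14 - 1*(-10))) = (-30 + 10)*(-34 - (-14 - 1*(-10))) = -20*(-34 - (-14 + 10)) = -20*(-34 - 1*(-4)) = -20*(-34 + 4) = -20*(-30) = 600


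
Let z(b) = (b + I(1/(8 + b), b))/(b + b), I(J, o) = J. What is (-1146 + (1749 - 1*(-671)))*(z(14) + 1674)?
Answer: 93865863/44 ≈ 2.1333e+6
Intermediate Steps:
z(b) = (b + 1/(8 + b))/(2*b) (z(b) = (b + 1/(8 + b))/(b + b) = (b + 1/(8 + b))/((2*b)) = (b + 1/(8 + b))*(1/(2*b)) = (b + 1/(8 + b))/(2*b))
(-1146 + (1749 - 1*(-671)))*(z(14) + 1674) = (-1146 + (1749 - 1*(-671)))*((½)*(1 + 14*(8 + 14))/(14*(8 + 14)) + 1674) = (-1146 + (1749 + 671))*((½)*(1/14)*(1 + 14*22)/22 + 1674) = (-1146 + 2420)*((½)*(1/14)*(1/22)*(1 + 308) + 1674) = 1274*((½)*(1/14)*(1/22)*309 + 1674) = 1274*(309/616 + 1674) = 1274*(1031493/616) = 93865863/44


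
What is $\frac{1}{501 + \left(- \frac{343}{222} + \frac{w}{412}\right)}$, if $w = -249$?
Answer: $\frac{45732}{22813435} \approx 0.0020046$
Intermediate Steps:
$\frac{1}{501 + \left(- \frac{343}{222} + \frac{w}{412}\right)} = \frac{1}{501 - \left(\frac{249}{412} + \frac{343}{222}\right)} = \frac{1}{501 - \frac{98297}{45732}} = \frac{1}{\frac{22813435}{45732}} = \frac{45732}{22813435}$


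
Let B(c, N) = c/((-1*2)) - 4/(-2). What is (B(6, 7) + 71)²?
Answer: 4900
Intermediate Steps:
B(c, N) = 2 - c/2 (B(c, N) = c/(-2) - 4*(-½) = c*(-½) + 2 = -c/2 + 2 = 2 - c/2)
(B(6, 7) + 71)² = ((2 - ½*6) + 71)² = ((2 - 3) + 71)² = (-1 + 71)² = 70² = 4900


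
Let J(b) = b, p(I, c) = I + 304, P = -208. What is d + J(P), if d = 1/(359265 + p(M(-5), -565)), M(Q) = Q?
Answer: -74789311/359564 ≈ -208.00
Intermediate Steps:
p(I, c) = 304 + I
d = 1/359564 (d = 1/(359265 + (304 - 5)) = 1/(359265 + 299) = 1/359564 ≈ 2.7811e-6)
d + J(P) = 1/359564 - 208 = -74789311/359564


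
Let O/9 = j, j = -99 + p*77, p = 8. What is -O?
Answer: -4653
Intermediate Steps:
j = 517 (j = -99 + 8*77 = -99 + 616 = 517)
O = 4653 (O = 9*517 = 4653)
-O = -1*4653 = -4653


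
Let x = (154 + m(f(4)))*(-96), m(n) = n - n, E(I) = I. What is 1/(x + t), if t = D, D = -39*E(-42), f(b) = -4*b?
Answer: -1/13146 ≈ -7.6069e-5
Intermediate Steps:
m(n) = 0
D = 1638 (D = -39*(-42) = 1638)
t = 1638
x = -14784 (x = (154 + 0)*(-96) = 154*(-96) = -14784)
1/(x + t) = 1/(-14784 + 1638) = 1/(-13146) = -1/13146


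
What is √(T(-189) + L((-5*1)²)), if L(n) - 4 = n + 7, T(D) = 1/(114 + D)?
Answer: √8097/15 ≈ 5.9989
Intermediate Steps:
L(n) = 11 + n (L(n) = 4 + (n + 7) = 4 + (7 + n) = 11 + n)
√(T(-189) + L((-5*1)²)) = √(1/(114 - 189) + (11 + (-5*1)²)) = √(1/(-75) + (11 + (-5)²)) = √(-1/75 + (11 + 25)) = √(-1/75 + 36) = √(2699/75) = √8097/15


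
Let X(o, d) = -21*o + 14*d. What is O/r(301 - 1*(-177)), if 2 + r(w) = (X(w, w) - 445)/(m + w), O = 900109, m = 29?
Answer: -456355263/4805 ≈ -94975.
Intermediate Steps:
r(w) = -2 + (-445 - 7*w)/(29 + w) (r(w) = -2 + ((-21*w + 14*w) - 445)/(29 + w) = -2 + (-7*w - 445)/(29 + w) = -2 + (-445 - 7*w)/(29 + w))
O/r(301 - 1*(-177)) = 900109/(((-503 - 9*(301 - 1*(-177)))/(29 + (301 - 1*(-177))))) = 900109/(((-503 - 9*(301 + 177))/(29 + (301 + 177)))) = 900109/(((-503 - 9*478)/(29 + 478))) = 900109/(((-503 - 4302)/507)) = 900109/(((1/507)*(-4805))) = 900109/(-4805/507) = 900109*(-507/4805) = -456355263/4805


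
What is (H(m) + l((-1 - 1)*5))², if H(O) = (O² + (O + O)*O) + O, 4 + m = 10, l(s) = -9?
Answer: 11025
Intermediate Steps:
m = 6 (m = -4 + 10 = 6)
H(O) = O + 3*O² (H(O) = (O² + (2*O)*O) + O = (O² + 2*O²) + O = 3*O² + O = O + 3*O²)
(H(m) + l((-1 - 1)*5))² = (6*(1 + 3*6) - 9)² = (6*(1 + 18) - 9)² = (6*19 - 9)² = (114 - 9)² = 105² = 11025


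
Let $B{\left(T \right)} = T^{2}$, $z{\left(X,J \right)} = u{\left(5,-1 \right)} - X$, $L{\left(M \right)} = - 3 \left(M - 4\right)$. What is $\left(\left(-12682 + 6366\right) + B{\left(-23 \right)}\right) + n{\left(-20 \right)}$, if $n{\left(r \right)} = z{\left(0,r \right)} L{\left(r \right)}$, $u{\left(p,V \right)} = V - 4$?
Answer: $-6147$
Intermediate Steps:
$u{\left(p,V \right)} = -4 + V$
$L{\left(M \right)} = 12 - 3 M$ ($L{\left(M \right)} = - 3 \left(-4 + M\right) = 12 - 3 M$)
$z{\left(X,J \right)} = -5 - X$ ($z{\left(X,J \right)} = \left(-4 - 1\right) - X = -5 - X$)
$n{\left(r \right)} = -60 + 15 r$ ($n{\left(r \right)} = \left(-5 - 0\right) \left(12 - 3 r\right) = \left(-5 + 0\right) \left(12 - 3 r\right) = - 5 \left(12 - 3 r\right) = -60 + 15 r$)
$\left(\left(-12682 + 6366\right) + B{\left(-23 \right)}\right) + n{\left(-20 \right)} = \left(\left(-12682 + 6366\right) + \left(-23\right)^{2}\right) + \left(-60 + 15 \left(-20\right)\right) = \left(-6316 + 529\right) - 360 = -5787 - 360 = -6147$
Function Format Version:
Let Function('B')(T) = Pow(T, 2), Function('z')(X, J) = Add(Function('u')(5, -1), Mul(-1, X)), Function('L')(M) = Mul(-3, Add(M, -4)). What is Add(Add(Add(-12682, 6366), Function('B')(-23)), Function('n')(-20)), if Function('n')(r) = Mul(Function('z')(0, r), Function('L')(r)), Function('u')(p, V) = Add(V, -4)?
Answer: -6147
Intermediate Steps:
Function('u')(p, V) = Add(-4, V)
Function('L')(M) = Add(12, Mul(-3, M)) (Function('L')(M) = Mul(-3, Add(-4, M)) = Add(12, Mul(-3, M)))
Function('z')(X, J) = Add(-5, Mul(-1, X)) (Function('z')(X, J) = Add(Add(-4, -1), Mul(-1, X)) = Add(-5, Mul(-1, X)))
Function('n')(r) = Add(-60, Mul(15, r)) (Function('n')(r) = Mul(Add(-5, Mul(-1, 0)), Add(12, Mul(-3, r))) = Mul(Add(-5, 0), Add(12, Mul(-3, r))) = Mul(-5, Add(12, Mul(-3, r))) = Add(-60, Mul(15, r)))
Add(Add(Add(-12682, 6366), Function('B')(-23)), Function('n')(-20)) = Add(Add(Add(-12682, 6366), Pow(-23, 2)), Add(-60, Mul(15, -20))) = Add(Add(-6316, 529), Add(-60, -300)) = Add(-5787, -360) = -6147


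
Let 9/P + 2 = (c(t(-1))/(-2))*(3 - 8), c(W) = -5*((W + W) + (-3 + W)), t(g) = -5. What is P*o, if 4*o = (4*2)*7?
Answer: 126/223 ≈ 0.56502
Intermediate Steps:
o = 14 (o = ((4*2)*7)/4 = (8*7)/4 = (¼)*56 = 14)
c(W) = 15 - 15*W (c(W) = -5*(2*W + (-3 + W)) = -5*(-3 + 3*W) = 15 - 15*W)
P = 9/223 (P = 9/(-2 + ((15 - 15*(-5))/(-2))*(3 - 8)) = 9/(-2 + ((15 + 75)*(-½))*(-5)) = 9/(-2 + (90*(-½))*(-5)) = 9/(-2 - 45*(-5)) = 9/(-2 + 225) = 9/223 ≈ 0.040359)
P*o = (9/223)*14 = 126/223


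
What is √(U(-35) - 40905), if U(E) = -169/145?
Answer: I*√860052130/145 ≈ 202.25*I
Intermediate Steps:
U(E) = -169/145 (U(E) = -169*1/145 = -169/145)
√(U(-35) - 40905) = √(-169/145 - 40905) = √(-5931394/145) = I*√860052130/145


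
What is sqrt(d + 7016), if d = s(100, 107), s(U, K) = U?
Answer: 2*sqrt(1779) ≈ 84.356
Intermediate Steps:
d = 100
sqrt(d + 7016) = sqrt(100 + 7016) = sqrt(7116) = 2*sqrt(1779)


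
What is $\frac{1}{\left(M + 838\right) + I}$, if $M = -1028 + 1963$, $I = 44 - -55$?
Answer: $\frac{1}{1872} \approx 0.00053419$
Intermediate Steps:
$I = 99$ ($I = 44 + 55 = 99$)
$M = 935$
$\frac{1}{\left(M + 838\right) + I} = \frac{1}{\left(935 + 838\right) + 99} = \frac{1}{1773 + 99} = \frac{1}{1872}$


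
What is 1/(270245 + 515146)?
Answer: 1/785391 ≈ 1.2733e-6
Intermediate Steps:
1/(270245 + 515146) = 1/785391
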